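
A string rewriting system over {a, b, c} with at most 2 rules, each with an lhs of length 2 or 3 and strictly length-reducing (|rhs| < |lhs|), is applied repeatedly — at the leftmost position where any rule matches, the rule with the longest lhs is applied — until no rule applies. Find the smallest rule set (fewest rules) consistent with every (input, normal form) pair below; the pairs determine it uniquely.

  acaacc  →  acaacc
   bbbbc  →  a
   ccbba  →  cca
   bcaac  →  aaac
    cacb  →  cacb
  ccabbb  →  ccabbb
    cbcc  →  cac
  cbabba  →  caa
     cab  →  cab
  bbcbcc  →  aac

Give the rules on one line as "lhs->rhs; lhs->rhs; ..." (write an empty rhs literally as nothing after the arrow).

  | acaacc
  | bbbbc => bbba => bba => ba => a
  | ccbba => ccba => cca
  | bcaac => aaac

ba->a; bc->a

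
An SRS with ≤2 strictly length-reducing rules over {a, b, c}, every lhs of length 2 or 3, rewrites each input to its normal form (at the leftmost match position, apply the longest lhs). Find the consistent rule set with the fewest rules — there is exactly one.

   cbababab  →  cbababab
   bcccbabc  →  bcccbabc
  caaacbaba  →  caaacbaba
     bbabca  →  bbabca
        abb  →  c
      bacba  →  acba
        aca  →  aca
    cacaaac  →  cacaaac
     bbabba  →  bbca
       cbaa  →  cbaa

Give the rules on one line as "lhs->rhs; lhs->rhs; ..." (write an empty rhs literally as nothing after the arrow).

abb->c; bac->ac

  | cbababab
  | bcccbabc
  | caaacbaba
  | bbabca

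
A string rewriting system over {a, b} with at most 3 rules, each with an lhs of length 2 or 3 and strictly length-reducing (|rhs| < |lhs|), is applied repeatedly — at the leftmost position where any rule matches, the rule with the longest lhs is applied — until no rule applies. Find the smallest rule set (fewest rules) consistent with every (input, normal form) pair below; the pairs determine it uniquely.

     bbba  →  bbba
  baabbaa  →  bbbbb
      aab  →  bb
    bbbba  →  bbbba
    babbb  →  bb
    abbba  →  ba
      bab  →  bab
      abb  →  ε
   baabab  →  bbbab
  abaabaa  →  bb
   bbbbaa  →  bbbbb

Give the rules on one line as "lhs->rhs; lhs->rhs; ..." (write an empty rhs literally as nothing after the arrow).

  | bbba
  | baabbaa => bbbbaa => bbbbb
  | aab => bb
  | bbbba

aa->b; abb->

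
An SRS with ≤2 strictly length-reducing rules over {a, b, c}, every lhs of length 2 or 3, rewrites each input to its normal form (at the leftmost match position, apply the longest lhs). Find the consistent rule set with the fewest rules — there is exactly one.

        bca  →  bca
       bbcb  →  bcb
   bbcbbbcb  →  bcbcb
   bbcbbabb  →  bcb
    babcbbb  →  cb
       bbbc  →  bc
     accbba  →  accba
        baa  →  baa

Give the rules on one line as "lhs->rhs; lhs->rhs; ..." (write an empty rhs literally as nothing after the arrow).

  | bca
  | bbcb => bcb
  | bbcbbbcb => bcbbbcb => bcbbcb => bcbcb
  | bbcbbabb => bcbbabb => bcbabb => bcb

bab->; bb->b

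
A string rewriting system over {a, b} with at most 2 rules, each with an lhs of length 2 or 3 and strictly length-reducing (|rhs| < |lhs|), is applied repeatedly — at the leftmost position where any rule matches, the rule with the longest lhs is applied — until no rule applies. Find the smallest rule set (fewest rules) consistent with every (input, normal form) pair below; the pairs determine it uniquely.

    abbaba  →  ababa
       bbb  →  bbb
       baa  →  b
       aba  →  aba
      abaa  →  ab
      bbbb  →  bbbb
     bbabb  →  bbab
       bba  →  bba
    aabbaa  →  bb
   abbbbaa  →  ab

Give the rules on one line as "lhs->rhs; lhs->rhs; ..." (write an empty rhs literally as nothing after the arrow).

aa->; abb->ab

  | abbaba => ababa
  | bbb
  | baa => b
  | aba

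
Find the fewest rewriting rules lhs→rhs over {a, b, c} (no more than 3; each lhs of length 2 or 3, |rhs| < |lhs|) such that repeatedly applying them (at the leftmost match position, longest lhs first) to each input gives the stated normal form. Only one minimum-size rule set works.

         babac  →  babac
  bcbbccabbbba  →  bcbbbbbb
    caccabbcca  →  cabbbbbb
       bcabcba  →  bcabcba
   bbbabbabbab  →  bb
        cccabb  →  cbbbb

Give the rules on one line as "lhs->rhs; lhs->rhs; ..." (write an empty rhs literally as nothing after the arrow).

bba->; cca->bb

  | babac
  | bcbbccabbbba => bcbbbbbbbba => bcbbbbbb
  | caccabbcca => cabbbbcca => cabbbbbb
  | bcabcba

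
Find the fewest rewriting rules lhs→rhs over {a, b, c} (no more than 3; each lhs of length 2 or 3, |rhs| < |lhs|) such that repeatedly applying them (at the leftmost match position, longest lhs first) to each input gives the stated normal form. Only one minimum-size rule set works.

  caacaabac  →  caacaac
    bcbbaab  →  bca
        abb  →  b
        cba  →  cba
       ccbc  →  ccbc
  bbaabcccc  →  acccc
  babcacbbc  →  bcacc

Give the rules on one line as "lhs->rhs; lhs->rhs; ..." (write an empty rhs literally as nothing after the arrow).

  | caacaabac => caacaac
  | bcbbaab => bcaab => bca
  | abb => b
  | cba

ab->; bb->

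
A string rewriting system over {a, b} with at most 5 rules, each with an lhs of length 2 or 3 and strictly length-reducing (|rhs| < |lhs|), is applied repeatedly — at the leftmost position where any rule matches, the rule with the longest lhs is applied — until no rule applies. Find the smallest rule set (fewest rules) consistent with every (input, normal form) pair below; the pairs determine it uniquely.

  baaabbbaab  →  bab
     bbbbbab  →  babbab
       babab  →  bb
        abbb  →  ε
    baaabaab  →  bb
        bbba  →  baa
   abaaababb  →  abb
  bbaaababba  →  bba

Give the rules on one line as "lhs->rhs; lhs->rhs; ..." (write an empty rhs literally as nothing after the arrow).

  | baaabbbaab => bbbbaab => babaab => bab
  | bbbbbab => babbab
  | babab => bb
  | abbb => aba => ε

aaa->; aab->; aba->; bbb->ba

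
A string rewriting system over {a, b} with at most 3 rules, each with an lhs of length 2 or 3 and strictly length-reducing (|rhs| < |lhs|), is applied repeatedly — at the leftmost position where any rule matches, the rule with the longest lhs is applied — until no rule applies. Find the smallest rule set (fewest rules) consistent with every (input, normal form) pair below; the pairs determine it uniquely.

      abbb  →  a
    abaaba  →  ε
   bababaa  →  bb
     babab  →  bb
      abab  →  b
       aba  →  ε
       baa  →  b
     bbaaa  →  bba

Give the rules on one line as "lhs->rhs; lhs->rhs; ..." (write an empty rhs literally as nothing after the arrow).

aa->; ab->a

  | abbb => abb => ab => a
  | abaaba => aaaba => aba => aa => ε
  | bababaa => baabaa => bbaa => bb
  | babab => baab => bb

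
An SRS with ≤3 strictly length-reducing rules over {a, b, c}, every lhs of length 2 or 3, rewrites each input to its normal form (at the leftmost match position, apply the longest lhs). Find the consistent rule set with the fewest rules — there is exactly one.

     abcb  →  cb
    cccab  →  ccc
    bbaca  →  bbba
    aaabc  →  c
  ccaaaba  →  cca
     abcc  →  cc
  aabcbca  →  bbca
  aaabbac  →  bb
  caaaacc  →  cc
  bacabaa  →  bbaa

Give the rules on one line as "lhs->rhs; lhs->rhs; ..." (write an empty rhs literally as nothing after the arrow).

aaa->a; ab->; ac->b

  | abcb => cb
  | cccab => ccc
  | bbaca => bbba
  | aaabc => abc => c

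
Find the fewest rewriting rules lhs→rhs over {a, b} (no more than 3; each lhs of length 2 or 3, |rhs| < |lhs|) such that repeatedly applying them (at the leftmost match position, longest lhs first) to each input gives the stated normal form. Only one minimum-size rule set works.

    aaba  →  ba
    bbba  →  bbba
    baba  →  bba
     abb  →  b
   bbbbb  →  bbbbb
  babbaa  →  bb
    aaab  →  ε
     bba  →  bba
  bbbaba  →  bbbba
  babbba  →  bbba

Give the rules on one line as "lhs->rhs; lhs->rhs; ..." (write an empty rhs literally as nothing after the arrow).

aa->; ab->; aba->ba

  | aaba => ba
  | bbba
  | baba => bba
  | abb => b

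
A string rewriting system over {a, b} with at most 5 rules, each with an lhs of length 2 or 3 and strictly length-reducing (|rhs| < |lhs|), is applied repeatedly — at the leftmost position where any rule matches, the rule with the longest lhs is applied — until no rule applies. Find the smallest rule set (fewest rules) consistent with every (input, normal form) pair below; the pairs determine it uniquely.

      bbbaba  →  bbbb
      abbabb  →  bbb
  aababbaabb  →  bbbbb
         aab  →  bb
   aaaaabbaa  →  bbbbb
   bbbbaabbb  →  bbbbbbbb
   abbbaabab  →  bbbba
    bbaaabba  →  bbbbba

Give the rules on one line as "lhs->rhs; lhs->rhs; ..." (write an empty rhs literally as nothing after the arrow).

  | bbbaba => bbbaa => bbbb
  | abbabb => aaabb => bbb
  | aababbaabb => bbabbaabb => bbabaabb => bbaaabb => bbbbb
  | aab => bb

aa->b; aaa->b; abb->aa; bab->ba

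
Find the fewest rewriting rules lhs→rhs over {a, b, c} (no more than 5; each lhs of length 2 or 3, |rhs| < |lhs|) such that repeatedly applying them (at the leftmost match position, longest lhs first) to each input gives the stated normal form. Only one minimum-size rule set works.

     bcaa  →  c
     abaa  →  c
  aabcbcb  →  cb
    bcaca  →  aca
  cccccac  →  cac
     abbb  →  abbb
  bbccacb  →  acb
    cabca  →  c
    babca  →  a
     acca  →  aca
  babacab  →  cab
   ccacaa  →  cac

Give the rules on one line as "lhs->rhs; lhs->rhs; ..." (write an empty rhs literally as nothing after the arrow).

  | bcaa => aa => c
  | abaa => aa => c
  | aabcbcb => cbcbcb => cbcb => cb
  | bcaca => aca

aa->c; ba->; bc->; cc->c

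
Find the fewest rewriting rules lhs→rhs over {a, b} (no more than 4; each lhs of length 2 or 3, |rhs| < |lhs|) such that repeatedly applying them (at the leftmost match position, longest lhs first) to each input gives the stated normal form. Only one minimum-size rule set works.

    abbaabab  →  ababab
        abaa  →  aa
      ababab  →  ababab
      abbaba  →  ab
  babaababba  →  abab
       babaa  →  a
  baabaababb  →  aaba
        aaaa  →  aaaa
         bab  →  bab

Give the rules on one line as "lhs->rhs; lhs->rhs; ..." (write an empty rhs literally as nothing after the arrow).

baa->a; bb->; bba->b

  | abbaabab => ababab
  | abaa => aa
  | ababab
  | abbaba => abba => ab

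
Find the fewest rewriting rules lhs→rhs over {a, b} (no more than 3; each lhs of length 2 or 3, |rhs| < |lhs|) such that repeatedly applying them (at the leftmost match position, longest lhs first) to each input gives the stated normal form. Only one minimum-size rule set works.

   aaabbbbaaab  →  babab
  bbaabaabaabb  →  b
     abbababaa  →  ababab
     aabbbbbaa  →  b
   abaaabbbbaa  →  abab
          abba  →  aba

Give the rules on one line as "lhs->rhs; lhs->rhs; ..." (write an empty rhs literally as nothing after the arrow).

aa->b; bb->b

  | aaabbbbaaab => babbbbaaab => babbbaaab => babbaaab => babaaab => babbab => babab
  | bbaabaabaabb => baabaabaabb => bbbaabaabb => bbaabaabb => baabaabb => bbbaabb => bbaabb => baabb => bbbb => bbb => bb => b
  | abbababaa => abababaa => abababb => ababab
  | aabbbbbaa => bbbbbbaa => bbbbbaa => bbbbaa => bbbaa => bbaa => baa => bb => b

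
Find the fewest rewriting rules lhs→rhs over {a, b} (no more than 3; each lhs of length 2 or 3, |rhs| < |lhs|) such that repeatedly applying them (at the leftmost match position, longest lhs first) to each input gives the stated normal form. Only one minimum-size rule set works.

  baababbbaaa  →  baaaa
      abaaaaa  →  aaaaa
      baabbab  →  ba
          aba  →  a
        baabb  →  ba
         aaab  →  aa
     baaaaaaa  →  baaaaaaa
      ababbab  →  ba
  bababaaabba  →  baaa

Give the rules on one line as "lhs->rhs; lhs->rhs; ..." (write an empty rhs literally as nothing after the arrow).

  | baababbbaaa => baabbbaaa => babbaaa => babaaa => baaaa
  | abaaaaa => aaaaa
  | baabbab => babab => baab => ba
  | aba => a

ab->; bab->ba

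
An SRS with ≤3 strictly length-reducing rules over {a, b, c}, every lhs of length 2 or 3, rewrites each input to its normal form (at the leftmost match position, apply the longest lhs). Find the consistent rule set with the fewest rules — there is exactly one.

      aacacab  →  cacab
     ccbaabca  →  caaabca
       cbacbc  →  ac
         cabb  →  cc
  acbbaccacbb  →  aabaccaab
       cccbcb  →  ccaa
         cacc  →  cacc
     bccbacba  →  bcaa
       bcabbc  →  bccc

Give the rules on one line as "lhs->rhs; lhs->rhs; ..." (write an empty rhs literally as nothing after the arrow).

aac->c; abb->c; cb->a

  | aacacab => cacab
  | ccbaabca => caaabca
  | cbacbc => aacbc => cbc => ac
  | cabb => cc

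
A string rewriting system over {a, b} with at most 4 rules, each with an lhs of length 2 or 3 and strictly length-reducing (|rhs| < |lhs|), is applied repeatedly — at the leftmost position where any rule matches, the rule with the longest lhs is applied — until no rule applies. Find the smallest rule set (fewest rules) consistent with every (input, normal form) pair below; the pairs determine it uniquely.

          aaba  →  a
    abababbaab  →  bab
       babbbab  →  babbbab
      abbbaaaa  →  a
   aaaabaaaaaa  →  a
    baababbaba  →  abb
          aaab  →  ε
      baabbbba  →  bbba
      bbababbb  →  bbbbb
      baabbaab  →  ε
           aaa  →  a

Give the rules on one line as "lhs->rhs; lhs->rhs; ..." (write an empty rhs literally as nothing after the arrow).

  | aaba => a
  | abababbaab => babbaab => babaab => bab
  | babbbab
  | abbbaaaa => abbaaaa => abaaaa => aaa => aa => a

aa->a; aab->; aba->; baa->aa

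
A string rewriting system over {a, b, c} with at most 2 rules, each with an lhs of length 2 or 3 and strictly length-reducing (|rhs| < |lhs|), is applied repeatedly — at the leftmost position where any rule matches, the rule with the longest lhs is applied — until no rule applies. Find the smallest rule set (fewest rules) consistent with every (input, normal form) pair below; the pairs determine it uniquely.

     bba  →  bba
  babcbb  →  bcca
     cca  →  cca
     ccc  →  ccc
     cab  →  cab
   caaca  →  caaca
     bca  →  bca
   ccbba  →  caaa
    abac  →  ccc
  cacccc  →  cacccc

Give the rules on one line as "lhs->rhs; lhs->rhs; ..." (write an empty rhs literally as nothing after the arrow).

aba->cc; cbb->aa

  | bba
  | babcbb => babaa => bcca
  | cca
  | ccc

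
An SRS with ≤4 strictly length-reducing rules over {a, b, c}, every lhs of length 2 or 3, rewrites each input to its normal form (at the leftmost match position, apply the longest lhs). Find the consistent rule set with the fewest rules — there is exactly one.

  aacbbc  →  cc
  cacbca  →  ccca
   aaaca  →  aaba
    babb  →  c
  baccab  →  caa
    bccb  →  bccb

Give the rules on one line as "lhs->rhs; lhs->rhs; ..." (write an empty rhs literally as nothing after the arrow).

  | aacbbc => abbbc => acbc => bbc => cc
  | cacbca => cbbca => ccca
  | aaaca => aaba
  | babb => bac => bb => c

ac->b; bb->c; cab->aa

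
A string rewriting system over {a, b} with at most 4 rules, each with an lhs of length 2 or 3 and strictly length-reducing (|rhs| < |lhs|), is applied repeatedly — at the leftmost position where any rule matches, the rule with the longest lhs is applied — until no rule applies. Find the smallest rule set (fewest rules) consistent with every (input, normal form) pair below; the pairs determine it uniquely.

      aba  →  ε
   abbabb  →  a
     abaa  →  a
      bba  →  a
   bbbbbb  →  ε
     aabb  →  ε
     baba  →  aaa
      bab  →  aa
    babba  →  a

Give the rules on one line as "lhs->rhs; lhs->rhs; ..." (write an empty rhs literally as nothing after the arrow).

ab->; aba->; bab->aa; bb->

  | aba => ε
  | abbabb => babb => aab => a
  | abaa => a
  | bba => a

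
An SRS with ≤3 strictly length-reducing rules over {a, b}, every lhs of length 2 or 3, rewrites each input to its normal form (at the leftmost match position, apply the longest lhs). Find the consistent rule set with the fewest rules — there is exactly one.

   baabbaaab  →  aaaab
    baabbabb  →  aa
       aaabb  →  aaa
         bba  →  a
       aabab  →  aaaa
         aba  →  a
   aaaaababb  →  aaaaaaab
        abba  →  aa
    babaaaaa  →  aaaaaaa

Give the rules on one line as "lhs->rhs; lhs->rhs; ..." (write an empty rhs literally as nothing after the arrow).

ba->; bab->aa; bb->

  | baabbaaab => abbaaab => aaaab
  | baabbabb => abbabb => aabb => aa
  | aaabb => aaa
  | bba => a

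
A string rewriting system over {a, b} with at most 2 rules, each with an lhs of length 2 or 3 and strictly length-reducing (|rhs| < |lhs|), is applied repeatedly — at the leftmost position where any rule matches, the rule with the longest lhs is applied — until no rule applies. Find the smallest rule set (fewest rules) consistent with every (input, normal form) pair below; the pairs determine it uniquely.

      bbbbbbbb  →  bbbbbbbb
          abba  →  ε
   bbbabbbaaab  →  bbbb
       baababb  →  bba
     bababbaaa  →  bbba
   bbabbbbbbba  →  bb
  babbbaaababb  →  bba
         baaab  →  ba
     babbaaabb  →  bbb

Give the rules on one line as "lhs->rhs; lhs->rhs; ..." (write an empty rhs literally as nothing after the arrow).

  | bbbbbbbb
  | abba => aba => aa => ε
  | bbbabbbaaab => bbbabbaaab => bbbabaaab => bbbaaaab => bbbaab => bbbb
  | baababb => bbabb => bbab => bba

aa->; ab->a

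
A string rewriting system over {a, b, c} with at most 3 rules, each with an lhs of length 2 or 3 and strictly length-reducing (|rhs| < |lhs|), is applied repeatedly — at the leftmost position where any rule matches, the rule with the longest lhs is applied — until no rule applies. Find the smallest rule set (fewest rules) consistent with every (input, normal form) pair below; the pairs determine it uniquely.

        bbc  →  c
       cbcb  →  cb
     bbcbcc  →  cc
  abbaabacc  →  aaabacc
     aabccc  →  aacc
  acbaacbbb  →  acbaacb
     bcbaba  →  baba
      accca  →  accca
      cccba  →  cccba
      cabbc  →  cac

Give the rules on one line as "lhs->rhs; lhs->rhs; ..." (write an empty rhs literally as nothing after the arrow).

bb->; bc->

  | bbc => c
  | cbcb => cb
  | bbcbcc => cbcc => cc
  | abbaabacc => aaabacc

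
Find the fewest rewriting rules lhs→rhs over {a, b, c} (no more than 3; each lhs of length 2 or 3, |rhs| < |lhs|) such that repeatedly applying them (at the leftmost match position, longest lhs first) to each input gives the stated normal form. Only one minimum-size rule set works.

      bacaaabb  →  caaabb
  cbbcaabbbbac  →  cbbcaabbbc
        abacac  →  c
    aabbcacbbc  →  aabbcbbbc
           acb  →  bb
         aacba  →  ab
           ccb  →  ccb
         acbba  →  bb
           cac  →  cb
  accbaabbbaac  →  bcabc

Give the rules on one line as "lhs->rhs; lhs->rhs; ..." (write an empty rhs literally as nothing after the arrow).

ac->b; ba->

  | bacaaabb => caaabb
  | cbbcaabbbbac => cbbcaabbbc
  | abacac => acac => bac => c
  | aabbcacbbc => aabbcbbbc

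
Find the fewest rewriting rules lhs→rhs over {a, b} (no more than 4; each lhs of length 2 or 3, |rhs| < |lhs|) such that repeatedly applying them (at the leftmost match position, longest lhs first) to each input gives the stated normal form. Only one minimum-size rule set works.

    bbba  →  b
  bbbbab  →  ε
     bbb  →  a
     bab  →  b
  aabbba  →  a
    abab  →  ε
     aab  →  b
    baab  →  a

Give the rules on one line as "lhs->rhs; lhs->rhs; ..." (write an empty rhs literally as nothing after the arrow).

  | bbba => aa => b
  | bbbbab => abab => ab => ε
  | bbb => a
  | bab => b

aa->b; ab->; bb->b; bbb->a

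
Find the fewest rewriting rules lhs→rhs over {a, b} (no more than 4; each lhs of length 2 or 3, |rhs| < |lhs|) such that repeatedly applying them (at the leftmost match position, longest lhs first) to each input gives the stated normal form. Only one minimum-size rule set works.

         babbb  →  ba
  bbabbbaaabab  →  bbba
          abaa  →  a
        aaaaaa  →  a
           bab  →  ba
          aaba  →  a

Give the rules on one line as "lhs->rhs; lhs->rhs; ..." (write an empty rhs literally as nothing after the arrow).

aa->a; ab->a; baa->b

  | babbb => babb => bab => ba
  | bbabbbaaabab => bbabbaaabab => bbabaaabab => bbaaaabab => bbaabab => bbbab => bbba
  | abaa => aaa => aa => a
  | aaaaaa => aaaaa => aaaa => aaa => aa => a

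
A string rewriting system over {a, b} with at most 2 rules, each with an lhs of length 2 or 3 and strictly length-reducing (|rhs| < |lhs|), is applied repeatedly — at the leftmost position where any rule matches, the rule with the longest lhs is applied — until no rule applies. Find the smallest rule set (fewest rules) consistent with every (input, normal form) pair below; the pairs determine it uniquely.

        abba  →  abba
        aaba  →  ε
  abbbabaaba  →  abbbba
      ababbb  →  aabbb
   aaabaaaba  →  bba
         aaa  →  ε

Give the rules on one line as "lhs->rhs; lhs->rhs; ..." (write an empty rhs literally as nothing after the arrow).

  | abba
  | aaba => aaa => ε
  | abbbabaaba => abbbaaaba => abbbba
  | ababbb => aabbb

aaa->; aba->aa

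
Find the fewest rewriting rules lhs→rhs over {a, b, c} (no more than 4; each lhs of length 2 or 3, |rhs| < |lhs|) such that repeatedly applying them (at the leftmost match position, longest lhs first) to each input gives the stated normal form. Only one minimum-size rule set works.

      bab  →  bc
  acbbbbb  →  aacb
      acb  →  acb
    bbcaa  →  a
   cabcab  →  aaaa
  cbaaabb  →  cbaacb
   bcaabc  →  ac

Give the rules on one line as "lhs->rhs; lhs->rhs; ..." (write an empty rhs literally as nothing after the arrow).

ab->c; bb->a; caa->; cab->aa

  | bab => bc
  | acbbbbb => acabbb => aaabb => aacb
  | acb
  | bbcaa => acaa => a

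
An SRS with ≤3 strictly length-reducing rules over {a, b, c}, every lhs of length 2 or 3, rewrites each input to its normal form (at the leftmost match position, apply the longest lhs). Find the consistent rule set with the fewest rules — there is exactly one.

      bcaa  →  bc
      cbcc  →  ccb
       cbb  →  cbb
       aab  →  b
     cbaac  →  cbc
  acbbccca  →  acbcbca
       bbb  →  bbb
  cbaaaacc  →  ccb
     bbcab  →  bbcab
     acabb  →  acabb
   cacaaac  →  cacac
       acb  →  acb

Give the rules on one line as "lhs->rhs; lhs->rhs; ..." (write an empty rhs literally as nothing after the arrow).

  | bcaa => bc
  | cbcc => ccb
  | cbb
  | aab => b

aa->; bcc->cb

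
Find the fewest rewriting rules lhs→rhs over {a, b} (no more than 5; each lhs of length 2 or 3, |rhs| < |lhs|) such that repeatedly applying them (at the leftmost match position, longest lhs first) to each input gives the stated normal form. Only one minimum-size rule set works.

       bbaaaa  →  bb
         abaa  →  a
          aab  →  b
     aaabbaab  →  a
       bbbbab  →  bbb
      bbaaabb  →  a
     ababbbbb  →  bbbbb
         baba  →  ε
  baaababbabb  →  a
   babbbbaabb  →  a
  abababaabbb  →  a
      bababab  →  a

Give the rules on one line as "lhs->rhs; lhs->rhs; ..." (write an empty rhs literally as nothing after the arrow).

aa->; ab->a; ba->b; bab->a

  | bbaaaa => bbaaa => bbaa => bba => bb
  | abaa => aaa => a
  | aab => b
  | aaabbaab => abbaab => abaab => aaab => ab => a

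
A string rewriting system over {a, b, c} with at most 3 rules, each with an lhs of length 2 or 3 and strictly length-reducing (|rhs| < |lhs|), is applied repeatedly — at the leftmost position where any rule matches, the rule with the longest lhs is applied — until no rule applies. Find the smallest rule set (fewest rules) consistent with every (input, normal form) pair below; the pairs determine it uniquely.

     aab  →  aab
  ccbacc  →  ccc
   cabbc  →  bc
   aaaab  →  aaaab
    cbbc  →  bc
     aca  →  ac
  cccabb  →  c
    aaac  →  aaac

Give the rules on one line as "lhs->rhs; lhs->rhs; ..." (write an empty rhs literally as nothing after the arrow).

  | aab
  | ccbacc => cacc => ccc
  | cabbc => cbbc => bc
  | aaaab

ca->c; cb->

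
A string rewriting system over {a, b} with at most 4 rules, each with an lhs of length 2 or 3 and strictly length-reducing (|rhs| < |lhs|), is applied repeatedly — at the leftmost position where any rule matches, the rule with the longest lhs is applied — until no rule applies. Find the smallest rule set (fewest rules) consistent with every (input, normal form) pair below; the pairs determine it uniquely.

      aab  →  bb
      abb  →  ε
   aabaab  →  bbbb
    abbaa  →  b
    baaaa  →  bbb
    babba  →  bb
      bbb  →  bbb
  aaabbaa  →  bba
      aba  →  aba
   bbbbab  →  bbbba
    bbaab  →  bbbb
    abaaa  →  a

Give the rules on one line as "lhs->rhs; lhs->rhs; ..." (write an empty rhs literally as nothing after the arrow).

aa->b; abb->; bab->ba

  | aab => bb
  | abb => ε
  | aabaab => bbaab => bbbb
  | abbaa => aa => b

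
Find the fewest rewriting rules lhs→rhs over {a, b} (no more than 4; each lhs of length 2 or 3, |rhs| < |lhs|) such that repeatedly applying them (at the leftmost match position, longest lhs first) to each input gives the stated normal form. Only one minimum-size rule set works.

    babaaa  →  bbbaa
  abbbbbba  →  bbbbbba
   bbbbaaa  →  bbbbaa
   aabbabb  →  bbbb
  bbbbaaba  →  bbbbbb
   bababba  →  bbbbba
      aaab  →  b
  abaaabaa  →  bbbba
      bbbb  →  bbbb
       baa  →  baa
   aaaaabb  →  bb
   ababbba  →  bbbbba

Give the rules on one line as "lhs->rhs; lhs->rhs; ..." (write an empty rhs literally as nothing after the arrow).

aaa->aa; ab->b; aba->bb

  | babaaa => bbbaa
  | abbbbbba => bbbbbba
  | bbbbaaa => bbbbaa
  | aabbabb => abbabb => bbabb => bbbb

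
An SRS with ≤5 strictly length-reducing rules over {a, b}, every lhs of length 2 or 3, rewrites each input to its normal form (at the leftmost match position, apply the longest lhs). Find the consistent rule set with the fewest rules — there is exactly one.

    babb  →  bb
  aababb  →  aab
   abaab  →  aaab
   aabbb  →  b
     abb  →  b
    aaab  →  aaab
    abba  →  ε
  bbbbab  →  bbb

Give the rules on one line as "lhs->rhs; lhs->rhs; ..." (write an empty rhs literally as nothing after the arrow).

  | babb => bb
  | aababb => aaabb => aab
  | abaab => aaab
  | aabbb => abb => b

aba->aa; abb->b; ba->; bba->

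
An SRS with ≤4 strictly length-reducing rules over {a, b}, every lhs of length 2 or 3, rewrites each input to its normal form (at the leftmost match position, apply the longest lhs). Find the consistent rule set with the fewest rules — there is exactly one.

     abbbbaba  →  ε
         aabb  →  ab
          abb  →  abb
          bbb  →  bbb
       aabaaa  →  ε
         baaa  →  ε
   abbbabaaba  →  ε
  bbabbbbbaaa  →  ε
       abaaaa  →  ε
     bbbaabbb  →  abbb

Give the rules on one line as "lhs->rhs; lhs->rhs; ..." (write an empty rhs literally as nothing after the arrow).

aa->; aab->a; ba->a; baa->a

  | abbbbaba => abbbaba => abbaba => ababa => aaba => aa => ε
  | aabb => ab
  | abb
  | bbb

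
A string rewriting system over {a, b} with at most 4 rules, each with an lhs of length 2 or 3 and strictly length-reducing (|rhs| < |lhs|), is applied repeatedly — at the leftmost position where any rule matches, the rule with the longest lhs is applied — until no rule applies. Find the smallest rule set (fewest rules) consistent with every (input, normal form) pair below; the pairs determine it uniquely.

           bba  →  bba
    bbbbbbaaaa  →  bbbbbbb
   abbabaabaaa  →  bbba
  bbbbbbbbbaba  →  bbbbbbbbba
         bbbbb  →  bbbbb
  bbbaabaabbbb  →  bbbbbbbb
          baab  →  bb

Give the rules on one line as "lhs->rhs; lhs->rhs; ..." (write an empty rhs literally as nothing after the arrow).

  | bba
  | bbbbbbaaaa => bbbbbbbaa => bbbbbbb
  | abbabaabaaa => babaabaaa => baabaaa => bbaaa => bbba
  | bbbbbbbbbaba => bbbbbbbbba

aa->; aaa->ba; ab->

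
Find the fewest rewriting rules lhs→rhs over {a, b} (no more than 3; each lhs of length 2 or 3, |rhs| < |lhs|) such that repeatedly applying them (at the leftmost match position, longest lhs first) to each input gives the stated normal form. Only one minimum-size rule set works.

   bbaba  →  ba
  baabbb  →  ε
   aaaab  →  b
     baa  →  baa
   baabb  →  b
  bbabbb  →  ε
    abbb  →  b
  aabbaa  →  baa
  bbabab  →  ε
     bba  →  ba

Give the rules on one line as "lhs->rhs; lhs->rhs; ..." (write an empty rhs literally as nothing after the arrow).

ab->b; bb->; bba->ba

  | bbaba => baba => bba => ba
  | baabbb => babbb => bbbb => bb => ε
  | aaaab => aaab => aab => ab => b
  | baa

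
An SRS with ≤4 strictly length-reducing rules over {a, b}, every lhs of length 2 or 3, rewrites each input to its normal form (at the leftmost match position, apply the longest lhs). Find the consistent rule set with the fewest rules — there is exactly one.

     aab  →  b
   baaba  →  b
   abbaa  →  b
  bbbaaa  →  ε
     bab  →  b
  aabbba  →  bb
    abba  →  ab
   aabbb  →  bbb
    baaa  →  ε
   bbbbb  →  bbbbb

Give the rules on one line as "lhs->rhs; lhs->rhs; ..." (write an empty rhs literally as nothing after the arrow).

aa->; aba->b; ba->

  | aab => b
  | baaba => aba => b
  | abbaa => aba => b
  | bbbaaa => bbaa => ba => ε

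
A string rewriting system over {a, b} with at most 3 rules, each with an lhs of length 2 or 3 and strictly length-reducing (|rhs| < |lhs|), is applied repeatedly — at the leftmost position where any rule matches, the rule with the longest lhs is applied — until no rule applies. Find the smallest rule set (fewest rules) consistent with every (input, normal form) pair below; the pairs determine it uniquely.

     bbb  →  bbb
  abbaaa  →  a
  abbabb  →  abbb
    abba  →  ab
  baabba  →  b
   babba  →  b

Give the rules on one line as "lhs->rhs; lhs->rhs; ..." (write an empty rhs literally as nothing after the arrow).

ba->; baa->

  | bbb
  | abbaaa => aba => a
  | abbabb => abbb
  | abba => ab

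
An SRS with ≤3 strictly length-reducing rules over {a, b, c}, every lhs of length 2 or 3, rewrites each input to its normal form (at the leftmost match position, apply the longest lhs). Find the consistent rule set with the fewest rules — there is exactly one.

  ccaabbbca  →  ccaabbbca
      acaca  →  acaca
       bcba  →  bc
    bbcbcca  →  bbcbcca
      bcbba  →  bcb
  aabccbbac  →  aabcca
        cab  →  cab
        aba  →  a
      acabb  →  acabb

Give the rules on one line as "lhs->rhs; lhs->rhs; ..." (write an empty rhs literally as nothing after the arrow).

ba->; bac->aa

  | ccaabbbca
  | acaca
  | bcba => bc
  | bbcbcca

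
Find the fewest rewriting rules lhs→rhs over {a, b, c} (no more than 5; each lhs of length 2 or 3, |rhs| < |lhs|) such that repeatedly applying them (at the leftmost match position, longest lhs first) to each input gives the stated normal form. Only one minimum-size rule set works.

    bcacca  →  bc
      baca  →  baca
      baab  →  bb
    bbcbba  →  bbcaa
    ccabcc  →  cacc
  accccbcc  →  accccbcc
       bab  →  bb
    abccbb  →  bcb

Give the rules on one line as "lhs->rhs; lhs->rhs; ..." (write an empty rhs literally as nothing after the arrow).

  | bcacca => bcacb => bc
  | baca
  | baab => bab => bb
  | bbcbba => bbcaa

ab->b; acb->; cbb->ca; cca->cb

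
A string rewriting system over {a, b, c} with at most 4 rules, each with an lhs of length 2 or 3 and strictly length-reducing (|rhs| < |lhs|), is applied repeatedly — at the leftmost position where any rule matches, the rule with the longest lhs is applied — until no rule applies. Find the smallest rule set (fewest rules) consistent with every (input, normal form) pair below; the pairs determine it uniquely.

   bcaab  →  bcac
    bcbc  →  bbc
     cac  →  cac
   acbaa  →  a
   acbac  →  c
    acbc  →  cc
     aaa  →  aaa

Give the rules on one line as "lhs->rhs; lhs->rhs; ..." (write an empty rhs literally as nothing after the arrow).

  | bcaab => bcac
  | bcbc => bbc
  | cac
  | acbaa => abaa => a

ab->c; aba->; cb->b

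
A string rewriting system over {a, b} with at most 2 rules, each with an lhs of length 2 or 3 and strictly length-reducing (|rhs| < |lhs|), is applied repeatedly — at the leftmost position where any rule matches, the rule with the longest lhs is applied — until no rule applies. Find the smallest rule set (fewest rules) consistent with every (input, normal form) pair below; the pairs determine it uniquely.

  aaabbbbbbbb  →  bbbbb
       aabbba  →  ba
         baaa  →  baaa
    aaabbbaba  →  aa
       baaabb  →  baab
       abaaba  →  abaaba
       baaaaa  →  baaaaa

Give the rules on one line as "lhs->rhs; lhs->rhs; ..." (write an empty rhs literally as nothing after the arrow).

abb->b; bab->

  | aaabbbbbbbb => aabbbbbbb => abbbbbb => bbbbb
  | aabbba => abba => ba
  | baaa
  | aaabbbaba => aabbaba => ababa => aa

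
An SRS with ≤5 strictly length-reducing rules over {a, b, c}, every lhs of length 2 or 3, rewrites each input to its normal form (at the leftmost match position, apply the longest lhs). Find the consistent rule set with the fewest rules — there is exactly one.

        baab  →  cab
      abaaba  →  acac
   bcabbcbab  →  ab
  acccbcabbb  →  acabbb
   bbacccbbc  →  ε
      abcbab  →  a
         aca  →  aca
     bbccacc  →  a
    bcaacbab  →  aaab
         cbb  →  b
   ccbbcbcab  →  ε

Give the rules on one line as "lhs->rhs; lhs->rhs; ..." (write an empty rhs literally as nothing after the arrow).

ba->c; bc->; cb->; cc->

  | baab => cab
  | abaaba => acaba => acac
  | bcabbcbab => abbcbab => abbab => abcb => ab
  | acccbcabbb => acbcabbb => acabbb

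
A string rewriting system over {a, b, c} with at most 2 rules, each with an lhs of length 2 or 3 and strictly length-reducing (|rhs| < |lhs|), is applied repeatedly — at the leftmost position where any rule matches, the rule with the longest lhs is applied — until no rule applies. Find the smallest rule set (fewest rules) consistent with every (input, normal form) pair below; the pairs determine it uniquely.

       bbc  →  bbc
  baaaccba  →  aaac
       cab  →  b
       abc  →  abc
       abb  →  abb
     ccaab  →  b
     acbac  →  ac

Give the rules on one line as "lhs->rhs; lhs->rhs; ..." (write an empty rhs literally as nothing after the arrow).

ba->a; ca->

  | bbc
  | baaaccba => aaaccba => aaacca => aaac
  | cab => b
  | abc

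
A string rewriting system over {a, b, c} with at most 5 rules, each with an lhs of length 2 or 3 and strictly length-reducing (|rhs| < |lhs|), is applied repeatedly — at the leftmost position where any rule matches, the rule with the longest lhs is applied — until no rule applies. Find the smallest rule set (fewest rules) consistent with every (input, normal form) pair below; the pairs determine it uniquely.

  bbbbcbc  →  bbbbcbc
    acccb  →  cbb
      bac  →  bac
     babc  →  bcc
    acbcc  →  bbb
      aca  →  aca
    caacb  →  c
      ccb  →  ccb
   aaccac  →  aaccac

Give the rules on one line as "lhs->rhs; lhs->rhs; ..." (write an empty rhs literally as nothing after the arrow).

ab->c; acb->bc; cab->; ccc->bb

  | bbbbcbc
  | acccb => abbb => cbb
  | bac
  | babc => bcc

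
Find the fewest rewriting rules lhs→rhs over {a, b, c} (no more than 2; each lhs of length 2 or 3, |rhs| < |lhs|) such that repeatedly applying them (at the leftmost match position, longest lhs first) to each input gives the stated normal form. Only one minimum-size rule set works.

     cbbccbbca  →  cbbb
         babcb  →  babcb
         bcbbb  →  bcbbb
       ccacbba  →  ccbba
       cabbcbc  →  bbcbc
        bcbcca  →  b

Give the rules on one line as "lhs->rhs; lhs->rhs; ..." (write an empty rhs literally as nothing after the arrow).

  | cbbccbbca => cbbbca => cbbb
  | babcb
  | bcbbb
  | ccacbba => ccbba

bcc->; ca->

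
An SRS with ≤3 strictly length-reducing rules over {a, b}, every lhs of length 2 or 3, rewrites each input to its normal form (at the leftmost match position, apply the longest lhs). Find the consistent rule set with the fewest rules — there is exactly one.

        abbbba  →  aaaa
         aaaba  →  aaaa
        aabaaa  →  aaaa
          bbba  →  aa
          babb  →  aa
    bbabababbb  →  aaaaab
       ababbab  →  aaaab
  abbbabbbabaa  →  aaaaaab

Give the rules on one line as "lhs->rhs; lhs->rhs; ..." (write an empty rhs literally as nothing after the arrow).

  | abbbba => aabba => aaaa
  | aaaba => aaaa
  | aabaaa => aaaba => aaaa
  | bbba => aba => aa

ba->a; baa->ab; bb->a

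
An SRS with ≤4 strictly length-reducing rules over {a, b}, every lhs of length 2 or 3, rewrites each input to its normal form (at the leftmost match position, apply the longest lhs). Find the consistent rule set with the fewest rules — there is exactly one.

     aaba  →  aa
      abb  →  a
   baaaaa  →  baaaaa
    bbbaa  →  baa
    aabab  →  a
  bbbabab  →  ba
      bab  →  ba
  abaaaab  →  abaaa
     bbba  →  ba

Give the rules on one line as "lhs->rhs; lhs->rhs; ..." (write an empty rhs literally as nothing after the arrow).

  | aaba => aa
  | abb => a
  | baaaaa
  | bbbaa => baa

aab->a; bab->ba; bb->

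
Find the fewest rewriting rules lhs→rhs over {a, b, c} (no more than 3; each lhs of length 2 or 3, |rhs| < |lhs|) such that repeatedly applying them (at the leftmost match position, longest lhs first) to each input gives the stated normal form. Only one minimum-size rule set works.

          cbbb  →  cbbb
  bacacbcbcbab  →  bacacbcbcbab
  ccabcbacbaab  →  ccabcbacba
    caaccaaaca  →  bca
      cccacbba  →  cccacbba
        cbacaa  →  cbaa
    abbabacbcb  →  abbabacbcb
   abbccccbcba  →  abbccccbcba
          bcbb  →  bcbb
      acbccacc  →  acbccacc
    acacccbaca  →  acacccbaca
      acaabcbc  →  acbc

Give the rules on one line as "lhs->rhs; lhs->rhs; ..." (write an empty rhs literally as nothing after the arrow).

aab->a; aac->bc; caa->a

  | cbbb
  | bacacbcbcbab
  | ccabcbacbaab => ccabcbacba
  | caaccaaaca => accaaaca => acaaca => aaca => bca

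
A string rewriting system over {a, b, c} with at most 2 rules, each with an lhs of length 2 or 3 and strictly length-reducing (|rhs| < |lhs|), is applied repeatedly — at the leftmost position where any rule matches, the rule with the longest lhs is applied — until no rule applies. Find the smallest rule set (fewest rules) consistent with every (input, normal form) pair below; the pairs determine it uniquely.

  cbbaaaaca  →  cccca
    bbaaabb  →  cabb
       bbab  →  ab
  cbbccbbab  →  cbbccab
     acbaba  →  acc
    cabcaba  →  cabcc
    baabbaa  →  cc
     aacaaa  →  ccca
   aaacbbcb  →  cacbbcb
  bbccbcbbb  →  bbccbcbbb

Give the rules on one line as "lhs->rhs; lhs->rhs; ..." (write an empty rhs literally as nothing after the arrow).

  | cbbaaaaca => cbaaaaca => caaaaca => ccaaca => cccca
  | bbaaabb => baaabb => aaabb => cabb
  | bbab => bab => ab
  | cbbccbbab => cbbccbab => cbbccab

aa->c; ba->a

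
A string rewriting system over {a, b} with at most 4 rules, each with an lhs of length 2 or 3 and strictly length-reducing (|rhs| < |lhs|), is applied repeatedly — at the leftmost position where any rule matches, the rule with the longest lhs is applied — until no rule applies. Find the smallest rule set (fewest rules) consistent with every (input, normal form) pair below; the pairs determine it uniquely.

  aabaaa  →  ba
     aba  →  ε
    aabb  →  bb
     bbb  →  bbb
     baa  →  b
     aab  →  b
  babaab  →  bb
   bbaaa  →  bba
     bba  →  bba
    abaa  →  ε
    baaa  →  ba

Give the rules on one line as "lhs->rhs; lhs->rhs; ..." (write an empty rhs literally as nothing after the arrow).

  | aabaaa => baaa => ba
  | aba => ab => ε
  | aabb => bb
  | bbb

aa->; ab->; aba->ab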